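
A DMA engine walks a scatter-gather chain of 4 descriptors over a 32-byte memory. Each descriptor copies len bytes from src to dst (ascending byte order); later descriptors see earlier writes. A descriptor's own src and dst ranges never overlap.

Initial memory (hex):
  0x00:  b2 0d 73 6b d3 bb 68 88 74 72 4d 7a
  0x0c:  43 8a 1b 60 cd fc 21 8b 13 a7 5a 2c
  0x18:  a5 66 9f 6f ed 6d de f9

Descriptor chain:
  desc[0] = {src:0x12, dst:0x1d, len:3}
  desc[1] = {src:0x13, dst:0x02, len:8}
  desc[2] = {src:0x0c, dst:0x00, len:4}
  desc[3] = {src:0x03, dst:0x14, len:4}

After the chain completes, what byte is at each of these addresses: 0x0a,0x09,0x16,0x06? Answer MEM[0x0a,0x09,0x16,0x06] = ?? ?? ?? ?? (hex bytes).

  after D0: wrote 3B at 0x1d = 218b13
  after D1: wrote 8B at 0x02 = 8b13a75a2ca5669f
  after D2: wrote 4B at 0x00 = 438a1b60
  after D3: wrote 4B at 0x14 = 60a75a2c
query mem[0x0a]=0x4d, mem[0x09]=0x9f, mem[0x16]=0x5a, mem[0x06]=0x2c

MEM[0x0a,0x09,0x16,0x06] = 4d 9f 5a 2c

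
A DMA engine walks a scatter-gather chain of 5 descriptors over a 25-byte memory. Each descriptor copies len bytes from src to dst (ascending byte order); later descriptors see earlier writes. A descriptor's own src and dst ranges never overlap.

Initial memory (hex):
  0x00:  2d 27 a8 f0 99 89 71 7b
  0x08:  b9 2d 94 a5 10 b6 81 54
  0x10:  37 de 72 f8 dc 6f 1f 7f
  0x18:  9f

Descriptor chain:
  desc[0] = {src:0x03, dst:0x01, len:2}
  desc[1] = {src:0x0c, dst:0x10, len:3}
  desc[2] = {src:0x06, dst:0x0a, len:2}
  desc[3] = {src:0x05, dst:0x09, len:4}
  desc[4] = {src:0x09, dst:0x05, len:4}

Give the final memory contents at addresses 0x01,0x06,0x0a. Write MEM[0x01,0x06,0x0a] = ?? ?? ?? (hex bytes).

MEM[0x01,0x06,0x0a] = f0 71 71

  after D0: wrote 2B at 0x01 = f099
  after D1: wrote 3B at 0x10 = 10b681
  after D2: wrote 2B at 0x0a = 717b
  after D3: wrote 4B at 0x09 = 89717bb9
  after D4: wrote 4B at 0x05 = 89717bb9
query mem[0x01]=0xf0, mem[0x06]=0x71, mem[0x0a]=0x71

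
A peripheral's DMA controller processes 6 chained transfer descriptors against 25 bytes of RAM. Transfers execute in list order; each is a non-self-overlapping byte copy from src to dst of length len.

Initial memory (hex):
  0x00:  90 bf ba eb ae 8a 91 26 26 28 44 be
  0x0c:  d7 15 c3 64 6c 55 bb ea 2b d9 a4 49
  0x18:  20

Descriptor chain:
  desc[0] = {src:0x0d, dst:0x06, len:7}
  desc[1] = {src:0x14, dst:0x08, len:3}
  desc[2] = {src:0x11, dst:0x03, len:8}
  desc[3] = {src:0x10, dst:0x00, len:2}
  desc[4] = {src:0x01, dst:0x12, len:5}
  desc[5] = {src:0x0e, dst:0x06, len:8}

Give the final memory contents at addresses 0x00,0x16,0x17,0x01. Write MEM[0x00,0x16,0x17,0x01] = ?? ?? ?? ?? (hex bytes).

D0: mem[0x06..0x0c] <- [15 c3 64 6c 55 bb ea]
D1: mem[0x08..0x0a] <- [2b d9 a4]
D2: mem[0x03..0x0a] <- [55 bb ea 2b d9 a4 49 20]
D3: mem[0x00..0x01] <- [6c 55]
D4: mem[0x12..0x16] <- [55 ba 55 bb ea]
D5: mem[0x06..0x0d] <- [c3 64 6c 55 55 ba 55 bb]
query mem[0x00]=0x6c, mem[0x16]=0xea, mem[0x17]=0x49, mem[0x01]=0x55

MEM[0x00,0x16,0x17,0x01] = 6c ea 49 55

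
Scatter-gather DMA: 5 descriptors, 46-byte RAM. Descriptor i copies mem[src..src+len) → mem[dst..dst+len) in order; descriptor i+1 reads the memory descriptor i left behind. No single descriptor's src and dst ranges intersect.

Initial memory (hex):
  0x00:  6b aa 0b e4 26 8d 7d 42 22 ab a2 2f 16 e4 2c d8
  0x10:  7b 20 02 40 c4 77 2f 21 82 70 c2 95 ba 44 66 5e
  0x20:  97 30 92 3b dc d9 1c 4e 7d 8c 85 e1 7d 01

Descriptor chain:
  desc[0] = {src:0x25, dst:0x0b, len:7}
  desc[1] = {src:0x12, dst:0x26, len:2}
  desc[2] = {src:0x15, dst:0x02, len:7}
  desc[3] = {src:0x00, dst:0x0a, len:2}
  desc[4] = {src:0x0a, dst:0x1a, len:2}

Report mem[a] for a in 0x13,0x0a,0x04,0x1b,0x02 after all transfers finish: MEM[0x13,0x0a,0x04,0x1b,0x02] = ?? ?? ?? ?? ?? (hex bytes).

#0 dst[0x0b+7] := {0xd9,0x1c,0x4e,0x7d,0x8c,0x85,0xe1}
#1 dst[0x26+2] := {0x02,0x40}
#2 dst[0x02+7] := {0x77,0x2f,0x21,0x82,0x70,0xc2,0x95}
#3 dst[0x0a+2] := {0x6b,0xaa}
#4 dst[0x1a+2] := {0x6b,0xaa}
query mem[0x13]=0x40, mem[0x0a]=0x6b, mem[0x04]=0x21, mem[0x1b]=0xaa, mem[0x02]=0x77

MEM[0x13,0x0a,0x04,0x1b,0x02] = 40 6b 21 aa 77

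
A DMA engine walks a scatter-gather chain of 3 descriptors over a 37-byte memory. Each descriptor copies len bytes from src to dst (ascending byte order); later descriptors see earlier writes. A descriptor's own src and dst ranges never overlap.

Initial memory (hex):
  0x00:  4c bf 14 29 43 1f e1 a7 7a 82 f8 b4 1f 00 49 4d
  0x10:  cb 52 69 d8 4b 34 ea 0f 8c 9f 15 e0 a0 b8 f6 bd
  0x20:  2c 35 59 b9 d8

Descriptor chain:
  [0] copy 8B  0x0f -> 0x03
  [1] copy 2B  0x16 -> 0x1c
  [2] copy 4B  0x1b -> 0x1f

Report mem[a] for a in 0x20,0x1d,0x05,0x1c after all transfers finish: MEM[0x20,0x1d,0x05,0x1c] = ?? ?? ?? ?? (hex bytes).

MEM[0x20,0x1d,0x05,0x1c] = ea 0f 52 ea

D0: mem[0x03..0x0a] <- [4d cb 52 69 d8 4b 34 ea]
D1: mem[0x1c..0x1d] <- [ea 0f]
D2: mem[0x1f..0x22] <- [e0 ea 0f f6]
query mem[0x20]=0xea, mem[0x1d]=0x0f, mem[0x05]=0x52, mem[0x1c]=0xea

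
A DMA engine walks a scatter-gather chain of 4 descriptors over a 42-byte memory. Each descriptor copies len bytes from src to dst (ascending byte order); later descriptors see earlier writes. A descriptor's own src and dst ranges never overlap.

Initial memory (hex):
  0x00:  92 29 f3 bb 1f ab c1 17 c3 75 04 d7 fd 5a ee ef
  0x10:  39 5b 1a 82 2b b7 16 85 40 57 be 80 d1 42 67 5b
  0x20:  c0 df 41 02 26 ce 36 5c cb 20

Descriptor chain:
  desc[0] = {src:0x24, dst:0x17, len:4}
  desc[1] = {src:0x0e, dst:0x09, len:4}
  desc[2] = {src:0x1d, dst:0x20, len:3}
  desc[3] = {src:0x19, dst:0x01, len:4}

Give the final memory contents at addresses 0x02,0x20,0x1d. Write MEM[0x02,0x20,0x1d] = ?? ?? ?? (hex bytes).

D0: mem[0x17..0x1a] <- [26 ce 36 5c]
D1: mem[0x09..0x0c] <- [ee ef 39 5b]
D2: mem[0x20..0x22] <- [42 67 5b]
D3: mem[0x01..0x04] <- [36 5c 80 d1]
query mem[0x02]=0x5c, mem[0x20]=0x42, mem[0x1d]=0x42

MEM[0x02,0x20,0x1d] = 5c 42 42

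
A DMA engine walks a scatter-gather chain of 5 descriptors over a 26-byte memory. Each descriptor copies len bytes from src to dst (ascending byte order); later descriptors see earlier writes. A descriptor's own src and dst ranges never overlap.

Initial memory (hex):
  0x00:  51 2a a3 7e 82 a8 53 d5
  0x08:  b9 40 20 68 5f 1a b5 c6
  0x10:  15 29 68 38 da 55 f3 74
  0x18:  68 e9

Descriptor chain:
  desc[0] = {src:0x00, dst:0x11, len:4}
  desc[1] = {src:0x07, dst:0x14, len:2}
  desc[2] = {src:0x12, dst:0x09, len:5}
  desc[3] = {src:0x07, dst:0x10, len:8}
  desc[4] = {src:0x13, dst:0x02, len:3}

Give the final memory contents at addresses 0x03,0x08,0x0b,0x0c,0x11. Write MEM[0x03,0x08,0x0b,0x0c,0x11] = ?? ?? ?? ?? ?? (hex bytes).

[0] 0x00->0x11 len=4 : 51 2a a3 7e
[1] 0x07->0x14 len=2 : d5 b9
[2] 0x12->0x09 len=5 : 2a a3 d5 b9 f3
[3] 0x07->0x10 len=8 : d5 b9 2a a3 d5 b9 f3 b5
[4] 0x13->0x02 len=3 : a3 d5 b9
query mem[0x03]=0xd5, mem[0x08]=0xb9, mem[0x0b]=0xd5, mem[0x0c]=0xb9, mem[0x11]=0xb9

MEM[0x03,0x08,0x0b,0x0c,0x11] = d5 b9 d5 b9 b9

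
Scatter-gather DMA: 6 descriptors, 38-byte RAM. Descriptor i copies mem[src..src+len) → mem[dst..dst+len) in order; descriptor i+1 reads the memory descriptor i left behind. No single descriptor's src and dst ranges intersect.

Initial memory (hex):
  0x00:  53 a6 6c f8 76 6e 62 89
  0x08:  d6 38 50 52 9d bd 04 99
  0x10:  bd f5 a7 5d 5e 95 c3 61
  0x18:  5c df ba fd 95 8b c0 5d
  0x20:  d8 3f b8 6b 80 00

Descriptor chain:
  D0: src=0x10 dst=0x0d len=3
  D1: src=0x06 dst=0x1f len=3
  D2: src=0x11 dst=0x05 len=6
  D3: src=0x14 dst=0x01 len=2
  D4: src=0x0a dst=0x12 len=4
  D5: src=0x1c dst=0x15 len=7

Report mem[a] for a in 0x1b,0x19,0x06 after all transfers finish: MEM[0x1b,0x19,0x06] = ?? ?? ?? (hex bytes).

MEM[0x1b,0x19,0x06] = b8 89 a7

#0 dst[0x0d+3] := {0xbd,0xf5,0xa7}
#1 dst[0x1f+3] := {0x62,0x89,0xd6}
#2 dst[0x05+6] := {0xf5,0xa7,0x5d,0x5e,0x95,0xc3}
#3 dst[0x01+2] := {0x5e,0x95}
#4 dst[0x12+4] := {0xc3,0x52,0x9d,0xbd}
#5 dst[0x15+7] := {0x95,0x8b,0xc0,0x62,0x89,0xd6,0xb8}
query mem[0x1b]=0xb8, mem[0x19]=0x89, mem[0x06]=0xa7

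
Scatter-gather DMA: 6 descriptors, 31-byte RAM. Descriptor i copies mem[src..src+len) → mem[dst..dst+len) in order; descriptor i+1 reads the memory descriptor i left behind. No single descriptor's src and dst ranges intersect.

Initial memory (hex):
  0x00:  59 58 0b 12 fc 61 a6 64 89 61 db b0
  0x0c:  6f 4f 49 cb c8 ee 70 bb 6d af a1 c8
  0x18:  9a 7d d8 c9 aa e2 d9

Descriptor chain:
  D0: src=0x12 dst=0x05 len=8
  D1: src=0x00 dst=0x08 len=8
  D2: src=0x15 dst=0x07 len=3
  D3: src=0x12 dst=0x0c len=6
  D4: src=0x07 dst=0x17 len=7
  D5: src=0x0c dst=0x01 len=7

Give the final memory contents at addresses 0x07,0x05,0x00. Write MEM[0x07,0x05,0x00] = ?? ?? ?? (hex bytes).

D0: mem[0x05..0x0c] <- [70 bb 6d af a1 c8 9a 7d]
D1: mem[0x08..0x0f] <- [59 58 0b 12 fc 70 bb 6d]
D2: mem[0x07..0x09] <- [af a1 c8]
D3: mem[0x0c..0x11] <- [70 bb 6d af a1 c8]
D4: mem[0x17..0x1d] <- [af a1 c8 0b 12 70 bb]
D5: mem[0x01..0x07] <- [70 bb 6d af a1 c8 70]
query mem[0x07]=0x70, mem[0x05]=0xa1, mem[0x00]=0x59

MEM[0x07,0x05,0x00] = 70 a1 59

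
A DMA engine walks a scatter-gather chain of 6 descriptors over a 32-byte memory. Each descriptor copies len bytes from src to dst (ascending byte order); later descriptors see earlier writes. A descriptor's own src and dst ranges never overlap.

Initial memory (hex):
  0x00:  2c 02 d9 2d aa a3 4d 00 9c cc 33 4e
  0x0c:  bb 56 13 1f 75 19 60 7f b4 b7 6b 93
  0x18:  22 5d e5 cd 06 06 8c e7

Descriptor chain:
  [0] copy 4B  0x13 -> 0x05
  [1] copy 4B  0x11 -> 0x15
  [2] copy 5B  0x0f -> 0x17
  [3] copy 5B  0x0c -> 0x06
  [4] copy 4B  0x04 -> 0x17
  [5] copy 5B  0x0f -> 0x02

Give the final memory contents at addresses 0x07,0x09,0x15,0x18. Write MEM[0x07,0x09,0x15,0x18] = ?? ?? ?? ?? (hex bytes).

  after D0: wrote 4B at 0x05 = 7fb4b76b
  after D1: wrote 4B at 0x15 = 19607fb4
  after D2: wrote 5B at 0x17 = 1f7519607f
  after D3: wrote 5B at 0x06 = bb56131f75
  after D4: wrote 4B at 0x17 = aa7fbb56
  after D5: wrote 5B at 0x02 = 1f7519607f
query mem[0x07]=0x56, mem[0x09]=0x1f, mem[0x15]=0x19, mem[0x18]=0x7f

MEM[0x07,0x09,0x15,0x18] = 56 1f 19 7f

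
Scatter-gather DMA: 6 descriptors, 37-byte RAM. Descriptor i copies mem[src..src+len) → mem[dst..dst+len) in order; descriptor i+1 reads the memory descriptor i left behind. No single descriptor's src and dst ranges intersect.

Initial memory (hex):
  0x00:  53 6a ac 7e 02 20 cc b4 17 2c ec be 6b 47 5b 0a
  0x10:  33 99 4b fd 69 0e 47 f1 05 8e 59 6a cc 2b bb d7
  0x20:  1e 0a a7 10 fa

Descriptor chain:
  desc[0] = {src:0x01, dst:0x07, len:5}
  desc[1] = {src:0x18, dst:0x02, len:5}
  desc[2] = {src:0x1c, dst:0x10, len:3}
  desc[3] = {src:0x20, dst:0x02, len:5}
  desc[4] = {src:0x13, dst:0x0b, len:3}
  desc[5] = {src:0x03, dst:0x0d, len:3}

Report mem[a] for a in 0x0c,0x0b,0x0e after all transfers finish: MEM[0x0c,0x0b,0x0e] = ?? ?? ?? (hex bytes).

MEM[0x0c,0x0b,0x0e] = 69 fd a7

#0 dst[0x07+5] := {0x6a,0xac,0x7e,0x02,0x20}
#1 dst[0x02+5] := {0x05,0x8e,0x59,0x6a,0xcc}
#2 dst[0x10+3] := {0xcc,0x2b,0xbb}
#3 dst[0x02+5] := {0x1e,0x0a,0xa7,0x10,0xfa}
#4 dst[0x0b+3] := {0xfd,0x69,0x0e}
#5 dst[0x0d+3] := {0x0a,0xa7,0x10}
query mem[0x0c]=0x69, mem[0x0b]=0xfd, mem[0x0e]=0xa7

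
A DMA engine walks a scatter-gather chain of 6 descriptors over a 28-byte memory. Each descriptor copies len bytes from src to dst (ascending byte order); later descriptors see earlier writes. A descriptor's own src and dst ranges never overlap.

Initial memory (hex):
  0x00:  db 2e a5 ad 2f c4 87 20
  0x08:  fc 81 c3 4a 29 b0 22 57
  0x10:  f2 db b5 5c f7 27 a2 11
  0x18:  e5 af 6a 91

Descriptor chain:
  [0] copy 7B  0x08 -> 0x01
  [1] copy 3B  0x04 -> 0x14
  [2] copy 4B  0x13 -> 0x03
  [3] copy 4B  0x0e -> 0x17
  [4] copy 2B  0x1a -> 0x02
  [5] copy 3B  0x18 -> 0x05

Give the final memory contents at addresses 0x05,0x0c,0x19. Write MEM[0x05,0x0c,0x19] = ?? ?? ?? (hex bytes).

MEM[0x05,0x0c,0x19] = 57 29 f2

D0: mem[0x01..0x07] <- [fc 81 c3 4a 29 b0 22]
D1: mem[0x14..0x16] <- [4a 29 b0]
D2: mem[0x03..0x06] <- [5c 4a 29 b0]
D3: mem[0x17..0x1a] <- [22 57 f2 db]
D4: mem[0x02..0x03] <- [db 91]
D5: mem[0x05..0x07] <- [57 f2 db]
query mem[0x05]=0x57, mem[0x0c]=0x29, mem[0x19]=0xf2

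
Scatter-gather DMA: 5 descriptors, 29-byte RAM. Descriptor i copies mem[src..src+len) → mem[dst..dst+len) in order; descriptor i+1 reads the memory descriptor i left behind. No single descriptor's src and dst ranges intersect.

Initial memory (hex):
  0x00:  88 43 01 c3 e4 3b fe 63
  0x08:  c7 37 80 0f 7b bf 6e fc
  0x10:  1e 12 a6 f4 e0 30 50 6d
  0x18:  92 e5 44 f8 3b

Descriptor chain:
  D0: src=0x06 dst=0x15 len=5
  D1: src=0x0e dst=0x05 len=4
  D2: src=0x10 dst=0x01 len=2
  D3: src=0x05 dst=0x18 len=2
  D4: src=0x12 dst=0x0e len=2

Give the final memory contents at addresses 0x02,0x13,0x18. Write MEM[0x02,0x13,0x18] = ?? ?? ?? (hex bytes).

MEM[0x02,0x13,0x18] = 12 f4 6e

#0 dst[0x15+5] := {0xfe,0x63,0xc7,0x37,0x80}
#1 dst[0x05+4] := {0x6e,0xfc,0x1e,0x12}
#2 dst[0x01+2] := {0x1e,0x12}
#3 dst[0x18+2] := {0x6e,0xfc}
#4 dst[0x0e+2] := {0xa6,0xf4}
query mem[0x02]=0x12, mem[0x13]=0xf4, mem[0x18]=0x6e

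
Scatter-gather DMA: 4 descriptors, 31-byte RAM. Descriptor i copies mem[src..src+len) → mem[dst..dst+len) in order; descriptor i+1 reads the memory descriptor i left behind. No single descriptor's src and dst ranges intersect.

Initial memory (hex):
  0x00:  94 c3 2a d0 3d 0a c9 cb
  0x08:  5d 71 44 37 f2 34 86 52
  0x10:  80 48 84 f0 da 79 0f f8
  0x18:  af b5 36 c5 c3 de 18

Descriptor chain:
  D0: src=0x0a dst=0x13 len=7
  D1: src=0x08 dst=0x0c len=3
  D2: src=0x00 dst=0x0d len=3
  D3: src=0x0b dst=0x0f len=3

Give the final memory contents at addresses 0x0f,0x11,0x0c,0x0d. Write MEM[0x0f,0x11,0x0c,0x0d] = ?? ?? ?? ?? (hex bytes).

[0] 0x0a->0x13 len=7 : 44 37 f2 34 86 52 80
[1] 0x08->0x0c len=3 : 5d 71 44
[2] 0x00->0x0d len=3 : 94 c3 2a
[3] 0x0b->0x0f len=3 : 37 5d 94
query mem[0x0f]=0x37, mem[0x11]=0x94, mem[0x0c]=0x5d, mem[0x0d]=0x94

MEM[0x0f,0x11,0x0c,0x0d] = 37 94 5d 94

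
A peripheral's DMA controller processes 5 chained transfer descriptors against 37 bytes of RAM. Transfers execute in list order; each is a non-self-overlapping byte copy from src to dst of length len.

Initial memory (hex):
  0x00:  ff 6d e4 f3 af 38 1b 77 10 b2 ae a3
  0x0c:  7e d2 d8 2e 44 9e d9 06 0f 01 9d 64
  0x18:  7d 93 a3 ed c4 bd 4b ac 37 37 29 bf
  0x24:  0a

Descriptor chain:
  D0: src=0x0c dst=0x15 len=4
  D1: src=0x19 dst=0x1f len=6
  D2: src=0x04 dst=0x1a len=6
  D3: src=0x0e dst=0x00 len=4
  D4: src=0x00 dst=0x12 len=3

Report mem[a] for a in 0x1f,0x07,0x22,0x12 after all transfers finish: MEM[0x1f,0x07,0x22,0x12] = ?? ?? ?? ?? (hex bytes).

MEM[0x1f,0x07,0x22,0x12] = b2 77 c4 d8

#0 dst[0x15+4] := {0x7e,0xd2,0xd8,0x2e}
#1 dst[0x1f+6] := {0x93,0xa3,0xed,0xc4,0xbd,0x4b}
#2 dst[0x1a+6] := {0xaf,0x38,0x1b,0x77,0x10,0xb2}
#3 dst[0x00+4] := {0xd8,0x2e,0x44,0x9e}
#4 dst[0x12+3] := {0xd8,0x2e,0x44}
query mem[0x1f]=0xb2, mem[0x07]=0x77, mem[0x22]=0xc4, mem[0x12]=0xd8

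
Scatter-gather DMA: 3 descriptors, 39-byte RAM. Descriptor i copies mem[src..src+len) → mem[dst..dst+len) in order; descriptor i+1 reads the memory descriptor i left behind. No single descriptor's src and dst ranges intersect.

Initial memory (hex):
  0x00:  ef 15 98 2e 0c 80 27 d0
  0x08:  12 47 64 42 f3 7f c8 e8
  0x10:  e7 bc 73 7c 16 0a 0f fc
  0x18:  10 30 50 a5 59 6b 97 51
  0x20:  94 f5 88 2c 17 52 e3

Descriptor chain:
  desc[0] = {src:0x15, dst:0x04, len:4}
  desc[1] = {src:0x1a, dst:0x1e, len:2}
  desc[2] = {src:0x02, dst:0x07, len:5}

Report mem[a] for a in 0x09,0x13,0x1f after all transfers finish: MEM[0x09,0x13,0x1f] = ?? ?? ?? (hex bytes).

D0: mem[0x04..0x07] <- [0a 0f fc 10]
D1: mem[0x1e..0x1f] <- [50 a5]
D2: mem[0x07..0x0b] <- [98 2e 0a 0f fc]
query mem[0x09]=0x0a, mem[0x13]=0x7c, mem[0x1f]=0xa5

MEM[0x09,0x13,0x1f] = 0a 7c a5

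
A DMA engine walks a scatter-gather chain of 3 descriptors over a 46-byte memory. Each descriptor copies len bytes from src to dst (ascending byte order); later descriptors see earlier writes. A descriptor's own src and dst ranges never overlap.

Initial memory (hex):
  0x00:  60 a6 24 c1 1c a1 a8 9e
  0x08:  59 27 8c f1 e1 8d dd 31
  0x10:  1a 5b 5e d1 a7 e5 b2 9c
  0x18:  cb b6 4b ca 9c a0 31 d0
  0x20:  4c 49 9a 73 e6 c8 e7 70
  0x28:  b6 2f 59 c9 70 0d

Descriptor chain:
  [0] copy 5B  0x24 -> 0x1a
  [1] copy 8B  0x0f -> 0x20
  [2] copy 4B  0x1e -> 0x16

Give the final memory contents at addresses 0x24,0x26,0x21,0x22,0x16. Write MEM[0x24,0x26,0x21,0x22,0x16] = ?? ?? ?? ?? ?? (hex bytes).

MEM[0x24,0x26,0x21,0x22,0x16] = d1 e5 1a 5b b6

[0] 0x24->0x1a len=5 : e6 c8 e7 70 b6
[1] 0x0f->0x20 len=8 : 31 1a 5b 5e d1 a7 e5 b2
[2] 0x1e->0x16 len=4 : b6 d0 31 1a
query mem[0x24]=0xd1, mem[0x26]=0xe5, mem[0x21]=0x1a, mem[0x22]=0x5b, mem[0x16]=0xb6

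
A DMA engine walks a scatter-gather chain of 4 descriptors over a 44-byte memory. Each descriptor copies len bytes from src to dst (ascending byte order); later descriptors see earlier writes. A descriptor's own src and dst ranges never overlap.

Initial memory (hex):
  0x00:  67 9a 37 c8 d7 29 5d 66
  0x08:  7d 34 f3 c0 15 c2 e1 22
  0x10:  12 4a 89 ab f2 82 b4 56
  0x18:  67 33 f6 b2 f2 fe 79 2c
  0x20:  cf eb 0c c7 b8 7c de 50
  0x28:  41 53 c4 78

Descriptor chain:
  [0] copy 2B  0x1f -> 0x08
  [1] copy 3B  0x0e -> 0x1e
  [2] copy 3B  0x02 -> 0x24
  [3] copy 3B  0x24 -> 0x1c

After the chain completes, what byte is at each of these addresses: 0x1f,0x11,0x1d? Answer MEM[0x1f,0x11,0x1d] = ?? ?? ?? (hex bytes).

D0: mem[0x08..0x09] <- [2c cf]
D1: mem[0x1e..0x20] <- [e1 22 12]
D2: mem[0x24..0x26] <- [37 c8 d7]
D3: mem[0x1c..0x1e] <- [37 c8 d7]
query mem[0x1f]=0x22, mem[0x11]=0x4a, mem[0x1d]=0xc8

MEM[0x1f,0x11,0x1d] = 22 4a c8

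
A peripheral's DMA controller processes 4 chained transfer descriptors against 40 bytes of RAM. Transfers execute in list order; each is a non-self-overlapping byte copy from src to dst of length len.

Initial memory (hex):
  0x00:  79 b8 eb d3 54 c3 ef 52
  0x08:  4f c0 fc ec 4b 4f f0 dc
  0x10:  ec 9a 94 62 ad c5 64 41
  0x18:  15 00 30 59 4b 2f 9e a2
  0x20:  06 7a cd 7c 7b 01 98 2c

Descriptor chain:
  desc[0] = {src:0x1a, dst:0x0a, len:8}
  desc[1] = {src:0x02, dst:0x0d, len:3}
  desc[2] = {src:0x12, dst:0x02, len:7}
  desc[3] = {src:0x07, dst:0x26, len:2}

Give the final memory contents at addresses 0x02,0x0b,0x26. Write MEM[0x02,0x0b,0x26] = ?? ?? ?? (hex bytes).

MEM[0x02,0x0b,0x26] = 94 59 41

  after D0: wrote 8B at 0x0a = 30594b2f9ea2067a
  after D1: wrote 3B at 0x0d = ebd354
  after D2: wrote 7B at 0x02 = 9462adc5644115
  after D3: wrote 2B at 0x26 = 4115
query mem[0x02]=0x94, mem[0x0b]=0x59, mem[0x26]=0x41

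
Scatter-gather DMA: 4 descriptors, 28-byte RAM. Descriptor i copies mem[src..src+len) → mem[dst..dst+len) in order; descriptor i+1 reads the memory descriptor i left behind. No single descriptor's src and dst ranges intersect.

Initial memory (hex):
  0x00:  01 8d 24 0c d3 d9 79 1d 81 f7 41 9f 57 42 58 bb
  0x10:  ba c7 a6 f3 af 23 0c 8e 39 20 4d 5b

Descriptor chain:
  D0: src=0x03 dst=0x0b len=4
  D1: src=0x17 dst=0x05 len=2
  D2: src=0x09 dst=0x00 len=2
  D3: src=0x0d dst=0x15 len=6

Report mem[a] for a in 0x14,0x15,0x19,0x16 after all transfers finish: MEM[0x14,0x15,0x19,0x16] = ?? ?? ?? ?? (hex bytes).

#0 dst[0x0b+4] := {0x0c,0xd3,0xd9,0x79}
#1 dst[0x05+2] := {0x8e,0x39}
#2 dst[0x00+2] := {0xf7,0x41}
#3 dst[0x15+6] := {0xd9,0x79,0xbb,0xba,0xc7,0xa6}
query mem[0x14]=0xaf, mem[0x15]=0xd9, mem[0x19]=0xc7, mem[0x16]=0x79

MEM[0x14,0x15,0x19,0x16] = af d9 c7 79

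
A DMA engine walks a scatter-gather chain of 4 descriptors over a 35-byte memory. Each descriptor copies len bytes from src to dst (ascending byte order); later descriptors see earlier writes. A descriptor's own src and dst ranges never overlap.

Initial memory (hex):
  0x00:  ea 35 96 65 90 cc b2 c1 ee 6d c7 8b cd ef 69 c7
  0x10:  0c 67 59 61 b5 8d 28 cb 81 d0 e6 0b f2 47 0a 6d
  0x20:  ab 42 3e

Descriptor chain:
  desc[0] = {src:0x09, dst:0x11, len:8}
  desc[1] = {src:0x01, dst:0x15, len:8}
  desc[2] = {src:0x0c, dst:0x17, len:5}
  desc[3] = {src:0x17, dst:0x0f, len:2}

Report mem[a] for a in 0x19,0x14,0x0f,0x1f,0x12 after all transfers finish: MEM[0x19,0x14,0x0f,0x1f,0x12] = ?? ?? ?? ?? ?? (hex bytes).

  after D0: wrote 8B at 0x11 = 6dc78bcdef69c70c
  after D1: wrote 8B at 0x15 = 35966590ccb2c1ee
  after D2: wrote 5B at 0x17 = cdef69c70c
  after D3: wrote 2B at 0x0f = cdef
query mem[0x19]=0x69, mem[0x14]=0xcd, mem[0x0f]=0xcd, mem[0x1f]=0x6d, mem[0x12]=0xc7

MEM[0x19,0x14,0x0f,0x1f,0x12] = 69 cd cd 6d c7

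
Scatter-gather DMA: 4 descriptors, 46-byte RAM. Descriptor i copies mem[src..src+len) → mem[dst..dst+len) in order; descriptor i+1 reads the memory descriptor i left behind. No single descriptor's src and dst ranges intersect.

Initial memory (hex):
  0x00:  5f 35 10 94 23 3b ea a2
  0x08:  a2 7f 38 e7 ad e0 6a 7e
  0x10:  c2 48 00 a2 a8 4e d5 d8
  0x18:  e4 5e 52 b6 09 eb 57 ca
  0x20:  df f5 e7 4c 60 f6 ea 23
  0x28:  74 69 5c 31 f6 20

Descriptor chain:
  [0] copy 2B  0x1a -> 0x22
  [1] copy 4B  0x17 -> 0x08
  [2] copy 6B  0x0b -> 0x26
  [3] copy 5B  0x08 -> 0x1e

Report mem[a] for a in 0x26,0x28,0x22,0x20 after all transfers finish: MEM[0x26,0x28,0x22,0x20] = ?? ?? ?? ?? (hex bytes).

MEM[0x26,0x28,0x22,0x20] = 52 e0 ad 5e

#0 dst[0x22+2] := {0x52,0xb6}
#1 dst[0x08+4] := {0xd8,0xe4,0x5e,0x52}
#2 dst[0x26+6] := {0x52,0xad,0xe0,0x6a,0x7e,0xc2}
#3 dst[0x1e+5] := {0xd8,0xe4,0x5e,0x52,0xad}
query mem[0x26]=0x52, mem[0x28]=0xe0, mem[0x22]=0xad, mem[0x20]=0x5e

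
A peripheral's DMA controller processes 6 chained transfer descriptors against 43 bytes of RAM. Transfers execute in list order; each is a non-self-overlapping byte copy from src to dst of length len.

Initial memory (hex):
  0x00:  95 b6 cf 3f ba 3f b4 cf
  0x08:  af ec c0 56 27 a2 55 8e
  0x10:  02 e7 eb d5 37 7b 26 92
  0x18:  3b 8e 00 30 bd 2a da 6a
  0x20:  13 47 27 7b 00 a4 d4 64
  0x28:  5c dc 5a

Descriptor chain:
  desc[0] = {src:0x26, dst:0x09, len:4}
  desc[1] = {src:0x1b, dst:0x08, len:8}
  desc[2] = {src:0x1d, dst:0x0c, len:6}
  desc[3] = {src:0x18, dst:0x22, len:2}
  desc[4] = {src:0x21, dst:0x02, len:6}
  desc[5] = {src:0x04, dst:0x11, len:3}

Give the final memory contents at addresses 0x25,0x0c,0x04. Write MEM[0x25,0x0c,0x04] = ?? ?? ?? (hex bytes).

MEM[0x25,0x0c,0x04] = a4 2a 8e

#0 dst[0x09+4] := {0xd4,0x64,0x5c,0xdc}
#1 dst[0x08+8] := {0x30,0xbd,0x2a,0xda,0x6a,0x13,0x47,0x27}
#2 dst[0x0c+6] := {0x2a,0xda,0x6a,0x13,0x47,0x27}
#3 dst[0x22+2] := {0x3b,0x8e}
#4 dst[0x02+6] := {0x47,0x3b,0x8e,0x00,0xa4,0xd4}
#5 dst[0x11+3] := {0x8e,0x00,0xa4}
query mem[0x25]=0xa4, mem[0x0c]=0x2a, mem[0x04]=0x8e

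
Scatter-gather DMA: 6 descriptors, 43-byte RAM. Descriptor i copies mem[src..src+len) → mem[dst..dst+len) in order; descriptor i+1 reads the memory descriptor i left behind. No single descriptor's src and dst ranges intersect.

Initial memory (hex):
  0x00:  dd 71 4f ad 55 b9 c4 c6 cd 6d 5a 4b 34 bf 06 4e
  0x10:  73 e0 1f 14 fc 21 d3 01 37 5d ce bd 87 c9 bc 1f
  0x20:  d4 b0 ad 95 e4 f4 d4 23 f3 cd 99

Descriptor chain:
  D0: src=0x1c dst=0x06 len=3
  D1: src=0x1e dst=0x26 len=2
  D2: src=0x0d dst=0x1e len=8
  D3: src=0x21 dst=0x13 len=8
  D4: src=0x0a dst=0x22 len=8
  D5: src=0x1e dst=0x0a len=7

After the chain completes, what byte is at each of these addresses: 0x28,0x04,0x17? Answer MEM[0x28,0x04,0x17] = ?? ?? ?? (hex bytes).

MEM[0x28,0x04,0x17] = 73 55 fc

  after D0: wrote 3B at 0x06 = 87c9bc
  after D1: wrote 2B at 0x26 = bc1f
  after D2: wrote 8B at 0x1e = bf064e73e01f14fc
  after D3: wrote 8B at 0x13 = 73e01f14fcbc1ff3
  after D4: wrote 8B at 0x22 = 5a4b34bf064e73e0
  after D5: wrote 7B at 0x0a = bf064e735a4b34
query mem[0x28]=0x73, mem[0x04]=0x55, mem[0x17]=0xfc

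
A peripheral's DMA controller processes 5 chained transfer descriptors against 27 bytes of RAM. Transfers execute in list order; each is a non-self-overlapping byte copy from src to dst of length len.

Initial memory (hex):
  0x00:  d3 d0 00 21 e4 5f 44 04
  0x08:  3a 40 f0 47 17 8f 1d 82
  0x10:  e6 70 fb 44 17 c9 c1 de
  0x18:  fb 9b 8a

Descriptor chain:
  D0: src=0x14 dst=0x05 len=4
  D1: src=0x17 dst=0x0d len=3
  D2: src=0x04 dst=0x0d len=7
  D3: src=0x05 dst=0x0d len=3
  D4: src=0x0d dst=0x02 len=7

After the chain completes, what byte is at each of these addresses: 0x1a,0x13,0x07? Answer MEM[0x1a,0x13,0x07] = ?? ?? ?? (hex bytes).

  after D0: wrote 4B at 0x05 = 17c9c1de
  after D1: wrote 3B at 0x0d = defb9b
  after D2: wrote 7B at 0x0d = e417c9c1de40f0
  after D3: wrote 3B at 0x0d = 17c9c1
  after D4: wrote 7B at 0x02 = 17c9c1c1de40f0
query mem[0x1a]=0x8a, mem[0x13]=0xf0, mem[0x07]=0x40

MEM[0x1a,0x13,0x07] = 8a f0 40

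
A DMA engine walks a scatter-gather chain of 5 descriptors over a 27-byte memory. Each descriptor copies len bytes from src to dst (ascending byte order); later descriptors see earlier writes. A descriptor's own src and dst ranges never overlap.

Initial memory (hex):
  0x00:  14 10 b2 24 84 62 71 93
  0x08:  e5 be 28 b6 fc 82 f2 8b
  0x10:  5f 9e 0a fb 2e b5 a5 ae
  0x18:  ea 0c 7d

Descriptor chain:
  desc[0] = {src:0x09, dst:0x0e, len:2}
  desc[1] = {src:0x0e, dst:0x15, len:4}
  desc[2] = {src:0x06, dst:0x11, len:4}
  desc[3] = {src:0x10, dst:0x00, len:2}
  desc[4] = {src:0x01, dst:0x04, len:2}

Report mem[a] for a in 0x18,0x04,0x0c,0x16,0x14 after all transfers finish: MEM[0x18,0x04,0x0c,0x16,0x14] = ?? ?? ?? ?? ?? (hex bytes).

MEM[0x18,0x04,0x0c,0x16,0x14] = 9e 71 fc 28 be

#0 dst[0x0e+2] := {0xbe,0x28}
#1 dst[0x15+4] := {0xbe,0x28,0x5f,0x9e}
#2 dst[0x11+4] := {0x71,0x93,0xe5,0xbe}
#3 dst[0x00+2] := {0x5f,0x71}
#4 dst[0x04+2] := {0x71,0xb2}
query mem[0x18]=0x9e, mem[0x04]=0x71, mem[0x0c]=0xfc, mem[0x16]=0x28, mem[0x14]=0xbe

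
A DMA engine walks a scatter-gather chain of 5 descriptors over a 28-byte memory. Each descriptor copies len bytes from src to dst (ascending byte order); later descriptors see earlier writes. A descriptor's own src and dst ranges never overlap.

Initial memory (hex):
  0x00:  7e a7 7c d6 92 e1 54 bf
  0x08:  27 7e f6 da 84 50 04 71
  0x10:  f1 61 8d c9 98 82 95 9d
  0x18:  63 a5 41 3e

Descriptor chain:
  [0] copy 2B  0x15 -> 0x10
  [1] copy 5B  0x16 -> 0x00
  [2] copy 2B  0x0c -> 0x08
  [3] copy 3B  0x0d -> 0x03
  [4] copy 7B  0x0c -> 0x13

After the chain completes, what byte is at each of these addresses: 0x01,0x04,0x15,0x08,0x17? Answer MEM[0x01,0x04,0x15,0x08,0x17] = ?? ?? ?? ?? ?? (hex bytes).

  after D0: wrote 2B at 0x10 = 8295
  after D1: wrote 5B at 0x00 = 959d63a541
  after D2: wrote 2B at 0x08 = 8450
  after D3: wrote 3B at 0x03 = 500471
  after D4: wrote 7B at 0x13 = 8450047182958d
query mem[0x01]=0x9d, mem[0x04]=0x04, mem[0x15]=0x04, mem[0x08]=0x84, mem[0x17]=0x82

MEM[0x01,0x04,0x15,0x08,0x17] = 9d 04 04 84 82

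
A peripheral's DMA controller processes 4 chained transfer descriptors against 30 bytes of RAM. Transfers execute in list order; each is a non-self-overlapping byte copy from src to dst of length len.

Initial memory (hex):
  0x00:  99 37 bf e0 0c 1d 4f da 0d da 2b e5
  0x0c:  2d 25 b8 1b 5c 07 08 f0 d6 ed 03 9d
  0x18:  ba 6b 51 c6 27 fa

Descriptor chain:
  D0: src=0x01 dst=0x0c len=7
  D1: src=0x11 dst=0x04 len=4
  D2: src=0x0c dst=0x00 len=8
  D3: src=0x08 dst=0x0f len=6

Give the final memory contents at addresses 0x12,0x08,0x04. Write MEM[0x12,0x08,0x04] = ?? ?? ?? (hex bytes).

D0: mem[0x0c..0x12] <- [37 bf e0 0c 1d 4f da]
D1: mem[0x04..0x07] <- [4f da f0 d6]
D2: mem[0x00..0x07] <- [37 bf e0 0c 1d 4f da f0]
D3: mem[0x0f..0x14] <- [0d da 2b e5 37 bf]
query mem[0x12]=0xe5, mem[0x08]=0x0d, mem[0x04]=0x1d

MEM[0x12,0x08,0x04] = e5 0d 1d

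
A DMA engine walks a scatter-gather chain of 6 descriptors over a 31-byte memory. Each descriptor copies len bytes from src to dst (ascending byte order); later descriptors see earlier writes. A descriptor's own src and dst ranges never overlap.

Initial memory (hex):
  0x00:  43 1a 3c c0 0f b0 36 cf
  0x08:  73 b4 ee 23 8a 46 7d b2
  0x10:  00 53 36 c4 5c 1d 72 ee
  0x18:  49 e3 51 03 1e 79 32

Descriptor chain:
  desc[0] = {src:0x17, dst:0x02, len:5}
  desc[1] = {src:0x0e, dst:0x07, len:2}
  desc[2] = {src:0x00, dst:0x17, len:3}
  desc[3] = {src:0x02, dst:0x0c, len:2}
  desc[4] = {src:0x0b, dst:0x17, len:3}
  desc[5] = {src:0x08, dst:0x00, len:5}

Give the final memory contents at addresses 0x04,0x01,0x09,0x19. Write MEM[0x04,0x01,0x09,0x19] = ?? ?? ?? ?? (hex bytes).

MEM[0x04,0x01,0x09,0x19] = ee b4 b4 49

#0 dst[0x02+5] := {0xee,0x49,0xe3,0x51,0x03}
#1 dst[0x07+2] := {0x7d,0xb2}
#2 dst[0x17+3] := {0x43,0x1a,0xee}
#3 dst[0x0c+2] := {0xee,0x49}
#4 dst[0x17+3] := {0x23,0xee,0x49}
#5 dst[0x00+5] := {0xb2,0xb4,0xee,0x23,0xee}
query mem[0x04]=0xee, mem[0x01]=0xb4, mem[0x09]=0xb4, mem[0x19]=0x49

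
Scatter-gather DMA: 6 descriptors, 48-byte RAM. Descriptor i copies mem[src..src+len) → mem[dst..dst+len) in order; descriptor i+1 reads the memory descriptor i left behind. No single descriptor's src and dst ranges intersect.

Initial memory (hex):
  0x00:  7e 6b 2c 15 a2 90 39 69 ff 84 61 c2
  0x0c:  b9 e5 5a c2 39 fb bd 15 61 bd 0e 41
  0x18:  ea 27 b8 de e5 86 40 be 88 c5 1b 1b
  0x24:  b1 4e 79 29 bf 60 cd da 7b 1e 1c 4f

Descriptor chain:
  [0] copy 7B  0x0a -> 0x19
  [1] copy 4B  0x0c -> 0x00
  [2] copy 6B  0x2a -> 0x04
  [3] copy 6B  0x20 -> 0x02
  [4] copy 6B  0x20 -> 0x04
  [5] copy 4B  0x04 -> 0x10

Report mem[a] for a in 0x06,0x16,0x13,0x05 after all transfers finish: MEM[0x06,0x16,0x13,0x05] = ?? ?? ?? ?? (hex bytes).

MEM[0x06,0x16,0x13,0x05] = 1b 0e 1b c5

  after D0: wrote 7B at 0x19 = 61c2b9e55ac239
  after D1: wrote 4B at 0x00 = b9e55ac2
  after D2: wrote 6B at 0x04 = cdda7b1e1c4f
  after D3: wrote 6B at 0x02 = 88c51b1bb14e
  after D4: wrote 6B at 0x04 = 88c51b1bb14e
  after D5: wrote 4B at 0x10 = 88c51b1b
query mem[0x06]=0x1b, mem[0x16]=0x0e, mem[0x13]=0x1b, mem[0x05]=0xc5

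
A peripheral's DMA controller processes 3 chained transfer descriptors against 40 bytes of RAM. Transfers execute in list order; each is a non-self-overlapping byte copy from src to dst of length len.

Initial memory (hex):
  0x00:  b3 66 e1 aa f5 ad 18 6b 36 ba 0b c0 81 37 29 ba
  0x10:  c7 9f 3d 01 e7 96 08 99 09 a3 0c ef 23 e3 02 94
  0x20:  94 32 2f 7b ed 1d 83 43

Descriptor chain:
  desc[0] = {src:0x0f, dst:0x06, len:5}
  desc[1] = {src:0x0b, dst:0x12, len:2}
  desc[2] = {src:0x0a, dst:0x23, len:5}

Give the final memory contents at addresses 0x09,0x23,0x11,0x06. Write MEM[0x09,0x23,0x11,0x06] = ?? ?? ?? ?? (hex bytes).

MEM[0x09,0x23,0x11,0x06] = 3d 01 9f ba

#0 dst[0x06+5] := {0xba,0xc7,0x9f,0x3d,0x01}
#1 dst[0x12+2] := {0xc0,0x81}
#2 dst[0x23+5] := {0x01,0xc0,0x81,0x37,0x29}
query mem[0x09]=0x3d, mem[0x23]=0x01, mem[0x11]=0x9f, mem[0x06]=0xba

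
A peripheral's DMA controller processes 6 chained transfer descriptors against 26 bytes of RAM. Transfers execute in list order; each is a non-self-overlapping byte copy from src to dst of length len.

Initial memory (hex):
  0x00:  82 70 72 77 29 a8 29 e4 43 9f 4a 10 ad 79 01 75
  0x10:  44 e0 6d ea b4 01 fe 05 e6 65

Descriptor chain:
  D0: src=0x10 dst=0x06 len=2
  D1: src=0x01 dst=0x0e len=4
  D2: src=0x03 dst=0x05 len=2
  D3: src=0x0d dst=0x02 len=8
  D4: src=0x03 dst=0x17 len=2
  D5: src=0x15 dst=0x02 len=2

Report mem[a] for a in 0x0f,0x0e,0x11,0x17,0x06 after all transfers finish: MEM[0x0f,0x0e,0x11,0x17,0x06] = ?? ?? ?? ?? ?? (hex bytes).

D0: mem[0x06..0x07] <- [44 e0]
D1: mem[0x0e..0x11] <- [70 72 77 29]
D2: mem[0x05..0x06] <- [77 29]
D3: mem[0x02..0x09] <- [79 70 72 77 29 6d ea b4]
D4: mem[0x17..0x18] <- [70 72]
D5: mem[0x02..0x03] <- [01 fe]
query mem[0x0f]=0x72, mem[0x0e]=0x70, mem[0x11]=0x29, mem[0x17]=0x70, mem[0x06]=0x29

MEM[0x0f,0x0e,0x11,0x17,0x06] = 72 70 29 70 29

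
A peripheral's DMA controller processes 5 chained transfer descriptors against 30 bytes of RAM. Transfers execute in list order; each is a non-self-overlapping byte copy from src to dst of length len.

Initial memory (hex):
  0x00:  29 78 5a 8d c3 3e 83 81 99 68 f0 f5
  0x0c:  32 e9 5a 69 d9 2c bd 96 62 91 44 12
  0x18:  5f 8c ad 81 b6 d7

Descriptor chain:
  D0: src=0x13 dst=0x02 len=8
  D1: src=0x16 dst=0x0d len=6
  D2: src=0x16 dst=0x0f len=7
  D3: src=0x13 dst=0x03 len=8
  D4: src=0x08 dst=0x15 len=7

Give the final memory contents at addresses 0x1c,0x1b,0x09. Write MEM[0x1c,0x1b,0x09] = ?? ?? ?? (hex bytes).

MEM[0x1c,0x1b,0x09] = b6 12 8c

D0: mem[0x02..0x09] <- [96 62 91 44 12 5f 8c ad]
D1: mem[0x0d..0x12] <- [44 12 5f 8c ad 81]
D2: mem[0x0f..0x15] <- [44 12 5f 8c ad 81 b6]
D3: mem[0x03..0x0a] <- [ad 81 b6 44 12 5f 8c ad]
D4: mem[0x15..0x1b] <- [5f 8c ad f5 32 44 12]
query mem[0x1c]=0xb6, mem[0x1b]=0x12, mem[0x09]=0x8c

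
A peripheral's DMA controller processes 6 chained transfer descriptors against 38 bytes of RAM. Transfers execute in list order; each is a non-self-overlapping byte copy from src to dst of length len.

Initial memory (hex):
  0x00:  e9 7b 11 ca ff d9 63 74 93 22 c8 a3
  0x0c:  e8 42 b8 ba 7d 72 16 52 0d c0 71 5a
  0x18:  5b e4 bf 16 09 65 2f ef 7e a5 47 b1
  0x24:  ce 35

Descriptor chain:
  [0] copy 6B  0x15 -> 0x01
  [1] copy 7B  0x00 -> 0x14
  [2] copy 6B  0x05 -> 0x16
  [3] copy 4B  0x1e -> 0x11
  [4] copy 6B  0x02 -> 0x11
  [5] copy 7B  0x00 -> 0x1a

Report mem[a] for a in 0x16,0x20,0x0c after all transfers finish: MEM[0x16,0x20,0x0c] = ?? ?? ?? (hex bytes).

MEM[0x16,0x20,0x0c] = 74 bf e8

  after D0: wrote 6B at 0x01 = c0715a5be4bf
  after D1: wrote 7B at 0x14 = e9c0715a5be4bf
  after D2: wrote 6B at 0x16 = e4bf749322c8
  after D3: wrote 4B at 0x11 = 2fef7ea5
  after D4: wrote 6B at 0x11 = 715a5be4bf74
  after D5: wrote 7B at 0x1a = e9c0715a5be4bf
query mem[0x16]=0x74, mem[0x20]=0xbf, mem[0x0c]=0xe8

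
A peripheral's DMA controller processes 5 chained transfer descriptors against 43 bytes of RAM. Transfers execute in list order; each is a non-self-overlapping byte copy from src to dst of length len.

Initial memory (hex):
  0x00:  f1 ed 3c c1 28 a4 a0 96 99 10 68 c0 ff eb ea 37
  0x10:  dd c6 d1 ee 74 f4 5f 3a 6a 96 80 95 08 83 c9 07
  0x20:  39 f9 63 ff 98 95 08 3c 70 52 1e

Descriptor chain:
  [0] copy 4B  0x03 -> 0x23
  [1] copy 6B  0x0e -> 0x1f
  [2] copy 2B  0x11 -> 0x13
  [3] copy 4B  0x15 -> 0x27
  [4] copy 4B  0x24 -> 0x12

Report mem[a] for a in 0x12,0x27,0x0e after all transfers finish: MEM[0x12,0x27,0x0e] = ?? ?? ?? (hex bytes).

#0 dst[0x23+4] := {0xc1,0x28,0xa4,0xa0}
#1 dst[0x1f+6] := {0xea,0x37,0xdd,0xc6,0xd1,0xee}
#2 dst[0x13+2] := {0xc6,0xd1}
#3 dst[0x27+4] := {0xf4,0x5f,0x3a,0x6a}
#4 dst[0x12+4] := {0xee,0xa4,0xa0,0xf4}
query mem[0x12]=0xee, mem[0x27]=0xf4, mem[0x0e]=0xea

MEM[0x12,0x27,0x0e] = ee f4 ea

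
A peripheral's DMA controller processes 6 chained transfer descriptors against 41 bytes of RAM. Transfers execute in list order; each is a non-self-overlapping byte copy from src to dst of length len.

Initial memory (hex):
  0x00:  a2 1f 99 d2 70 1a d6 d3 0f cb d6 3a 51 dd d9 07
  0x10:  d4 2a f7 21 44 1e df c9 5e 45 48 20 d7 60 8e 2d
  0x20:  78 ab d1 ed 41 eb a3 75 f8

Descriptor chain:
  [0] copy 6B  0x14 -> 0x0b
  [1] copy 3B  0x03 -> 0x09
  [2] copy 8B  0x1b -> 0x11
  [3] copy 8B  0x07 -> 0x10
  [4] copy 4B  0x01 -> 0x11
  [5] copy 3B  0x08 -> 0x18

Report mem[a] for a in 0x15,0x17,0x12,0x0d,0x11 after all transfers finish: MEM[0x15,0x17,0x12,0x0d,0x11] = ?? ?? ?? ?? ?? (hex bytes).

  after D0: wrote 6B at 0x0b = 441edfc95e45
  after D1: wrote 3B at 0x09 = d2701a
  after D2: wrote 8B at 0x11 = 20d7608e2d78abd1
  after D3: wrote 8B at 0x10 = d30fd2701a1edfc9
  after D4: wrote 4B at 0x11 = 1f99d270
  after D5: wrote 3B at 0x18 = 0fd270
query mem[0x15]=0x1e, mem[0x17]=0xc9, mem[0x12]=0x99, mem[0x0d]=0xdf, mem[0x11]=0x1f

MEM[0x15,0x17,0x12,0x0d,0x11] = 1e c9 99 df 1f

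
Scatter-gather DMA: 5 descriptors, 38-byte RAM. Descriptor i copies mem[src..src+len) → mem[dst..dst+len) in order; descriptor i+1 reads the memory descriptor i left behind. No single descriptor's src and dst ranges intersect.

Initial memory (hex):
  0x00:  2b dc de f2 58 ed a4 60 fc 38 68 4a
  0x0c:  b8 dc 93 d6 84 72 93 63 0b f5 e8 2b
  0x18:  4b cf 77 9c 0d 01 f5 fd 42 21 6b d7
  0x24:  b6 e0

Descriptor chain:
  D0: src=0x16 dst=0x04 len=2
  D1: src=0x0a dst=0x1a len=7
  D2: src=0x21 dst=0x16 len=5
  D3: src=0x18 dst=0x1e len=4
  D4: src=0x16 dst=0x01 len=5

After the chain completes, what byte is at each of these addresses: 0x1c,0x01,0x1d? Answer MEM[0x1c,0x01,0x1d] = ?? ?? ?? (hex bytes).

  after D0: wrote 2B at 0x04 = e82b
  after D1: wrote 7B at 0x1a = 684ab8dc93d684
  after D2: wrote 5B at 0x16 = 216bd7b6e0
  after D3: wrote 4B at 0x1e = d7b6e04a
  after D4: wrote 5B at 0x01 = 216bd7b6e0
query mem[0x1c]=0xb8, mem[0x01]=0x21, mem[0x1d]=0xdc

MEM[0x1c,0x01,0x1d] = b8 21 dc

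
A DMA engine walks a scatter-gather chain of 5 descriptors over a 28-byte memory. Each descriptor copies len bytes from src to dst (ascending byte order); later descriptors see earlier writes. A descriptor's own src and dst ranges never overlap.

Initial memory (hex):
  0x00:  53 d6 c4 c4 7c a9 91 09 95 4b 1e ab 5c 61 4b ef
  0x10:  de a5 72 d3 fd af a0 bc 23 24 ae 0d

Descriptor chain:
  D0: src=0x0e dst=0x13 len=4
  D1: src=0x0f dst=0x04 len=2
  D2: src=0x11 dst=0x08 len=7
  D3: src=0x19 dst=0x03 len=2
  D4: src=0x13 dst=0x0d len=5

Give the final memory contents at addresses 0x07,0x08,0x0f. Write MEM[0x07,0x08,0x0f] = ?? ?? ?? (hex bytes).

MEM[0x07,0x08,0x0f] = 09 a5 de

#0 dst[0x13+4] := {0x4b,0xef,0xde,0xa5}
#1 dst[0x04+2] := {0xef,0xde}
#2 dst[0x08+7] := {0xa5,0x72,0x4b,0xef,0xde,0xa5,0xbc}
#3 dst[0x03+2] := {0x24,0xae}
#4 dst[0x0d+5] := {0x4b,0xef,0xde,0xa5,0xbc}
query mem[0x07]=0x09, mem[0x08]=0xa5, mem[0x0f]=0xde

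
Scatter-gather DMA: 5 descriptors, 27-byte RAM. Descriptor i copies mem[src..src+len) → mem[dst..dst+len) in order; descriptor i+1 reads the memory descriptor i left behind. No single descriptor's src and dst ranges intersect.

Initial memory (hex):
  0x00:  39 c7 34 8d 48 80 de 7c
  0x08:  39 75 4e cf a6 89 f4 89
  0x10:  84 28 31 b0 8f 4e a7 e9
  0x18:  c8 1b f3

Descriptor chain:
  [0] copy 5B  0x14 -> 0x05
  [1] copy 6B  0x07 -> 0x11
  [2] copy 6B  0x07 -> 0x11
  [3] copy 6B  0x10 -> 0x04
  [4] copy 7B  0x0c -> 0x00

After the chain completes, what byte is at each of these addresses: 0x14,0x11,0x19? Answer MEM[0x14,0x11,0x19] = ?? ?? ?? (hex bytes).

MEM[0x14,0x11,0x19] = 4e a7 1b

[0] 0x14->0x05 len=5 : 8f 4e a7 e9 c8
[1] 0x07->0x11 len=6 : a7 e9 c8 4e cf a6
[2] 0x07->0x11 len=6 : a7 e9 c8 4e cf a6
[3] 0x10->0x04 len=6 : 84 a7 e9 c8 4e cf
[4] 0x0c->0x00 len=7 : a6 89 f4 89 84 a7 e9
query mem[0x14]=0x4e, mem[0x11]=0xa7, mem[0x19]=0x1b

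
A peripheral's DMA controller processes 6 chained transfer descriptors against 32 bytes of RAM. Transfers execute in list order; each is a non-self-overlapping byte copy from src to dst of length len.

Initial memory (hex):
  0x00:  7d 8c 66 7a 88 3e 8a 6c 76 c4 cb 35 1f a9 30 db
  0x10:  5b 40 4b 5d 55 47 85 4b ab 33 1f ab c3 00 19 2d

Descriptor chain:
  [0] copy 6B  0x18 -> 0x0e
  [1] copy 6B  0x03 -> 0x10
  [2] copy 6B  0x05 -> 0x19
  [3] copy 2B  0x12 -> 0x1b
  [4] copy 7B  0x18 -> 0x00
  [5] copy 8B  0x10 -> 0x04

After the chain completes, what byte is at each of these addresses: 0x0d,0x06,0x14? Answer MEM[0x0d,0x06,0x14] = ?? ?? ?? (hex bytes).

MEM[0x0d,0x06,0x14] = a9 3e 6c

#0 dst[0x0e+6] := {0xab,0x33,0x1f,0xab,0xc3,0x00}
#1 dst[0x10+6] := {0x7a,0x88,0x3e,0x8a,0x6c,0x76}
#2 dst[0x19+6] := {0x3e,0x8a,0x6c,0x76,0xc4,0xcb}
#3 dst[0x1b+2] := {0x3e,0x8a}
#4 dst[0x00+7] := {0xab,0x3e,0x8a,0x3e,0x8a,0xc4,0xcb}
#5 dst[0x04+8] := {0x7a,0x88,0x3e,0x8a,0x6c,0x76,0x85,0x4b}
query mem[0x0d]=0xa9, mem[0x06]=0x3e, mem[0x14]=0x6c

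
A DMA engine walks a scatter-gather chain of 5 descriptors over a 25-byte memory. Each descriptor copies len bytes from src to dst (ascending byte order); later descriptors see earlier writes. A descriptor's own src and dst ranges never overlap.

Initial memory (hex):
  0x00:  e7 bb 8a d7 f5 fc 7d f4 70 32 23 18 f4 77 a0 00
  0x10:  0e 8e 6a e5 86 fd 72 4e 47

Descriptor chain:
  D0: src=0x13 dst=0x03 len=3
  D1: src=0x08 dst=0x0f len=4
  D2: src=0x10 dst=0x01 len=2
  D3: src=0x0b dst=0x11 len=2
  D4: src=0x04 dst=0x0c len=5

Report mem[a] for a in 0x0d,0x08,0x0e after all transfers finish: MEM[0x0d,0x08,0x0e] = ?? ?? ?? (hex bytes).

MEM[0x0d,0x08,0x0e] = fd 70 7d

D0: mem[0x03..0x05] <- [e5 86 fd]
D1: mem[0x0f..0x12] <- [70 32 23 18]
D2: mem[0x01..0x02] <- [32 23]
D3: mem[0x11..0x12] <- [18 f4]
D4: mem[0x0c..0x10] <- [86 fd 7d f4 70]
query mem[0x0d]=0xfd, mem[0x08]=0x70, mem[0x0e]=0x7d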